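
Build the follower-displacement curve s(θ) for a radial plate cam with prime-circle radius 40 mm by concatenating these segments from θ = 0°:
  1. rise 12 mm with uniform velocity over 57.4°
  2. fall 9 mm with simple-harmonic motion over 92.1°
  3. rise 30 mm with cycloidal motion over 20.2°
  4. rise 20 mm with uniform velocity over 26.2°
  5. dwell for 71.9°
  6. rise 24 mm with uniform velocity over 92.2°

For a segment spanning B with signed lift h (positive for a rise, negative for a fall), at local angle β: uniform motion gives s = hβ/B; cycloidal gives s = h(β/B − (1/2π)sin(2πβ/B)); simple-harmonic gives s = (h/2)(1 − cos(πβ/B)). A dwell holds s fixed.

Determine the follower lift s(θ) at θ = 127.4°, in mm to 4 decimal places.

seg 1 [0°–57.4°] uniform, h=12: full span → s += 12 → s = 12.0000
seg 2 [57.4°–149.5°] simple-harmonic, h=-9: θ=127.4° here. β=70, B=92.1. -9/2·(1 − cos(π·0.7600)) = -7.7808 → s = 4.2192

4.2192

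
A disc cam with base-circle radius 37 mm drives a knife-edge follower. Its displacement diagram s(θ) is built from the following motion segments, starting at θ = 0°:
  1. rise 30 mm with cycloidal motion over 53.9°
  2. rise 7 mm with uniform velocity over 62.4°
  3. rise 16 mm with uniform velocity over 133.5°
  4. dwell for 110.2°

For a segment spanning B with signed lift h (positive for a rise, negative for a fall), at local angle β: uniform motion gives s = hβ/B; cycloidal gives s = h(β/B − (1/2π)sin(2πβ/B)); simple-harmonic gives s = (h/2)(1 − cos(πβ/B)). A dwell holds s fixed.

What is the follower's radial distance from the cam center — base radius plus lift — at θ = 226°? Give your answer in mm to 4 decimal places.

seg 1 [0°–53.9°] cycloidal, h=30: full span → s += 30 → s = 30.0000
seg 2 [53.9°–116.3°] uniform, h=7: full span → s += 7 → s = 37.0000
seg 3 [116.3°–249.8°] uniform, h=16: θ=226° here. β=109.7, B=133.5. 16·109.7/133.5 = 13.1476 → s = 50.1476
radial distance = base radius + s = 37 + 50.1476 = 87.1476

87.1476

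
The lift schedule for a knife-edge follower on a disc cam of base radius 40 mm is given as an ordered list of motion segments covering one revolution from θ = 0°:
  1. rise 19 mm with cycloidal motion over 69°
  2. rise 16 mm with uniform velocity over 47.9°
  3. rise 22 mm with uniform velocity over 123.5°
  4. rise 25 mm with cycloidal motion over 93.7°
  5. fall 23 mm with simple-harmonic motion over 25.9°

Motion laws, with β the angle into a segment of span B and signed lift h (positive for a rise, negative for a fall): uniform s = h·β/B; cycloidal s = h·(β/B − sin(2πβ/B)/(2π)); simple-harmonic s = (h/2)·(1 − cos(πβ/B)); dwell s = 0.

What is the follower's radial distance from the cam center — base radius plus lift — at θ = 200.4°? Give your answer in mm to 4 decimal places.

seg 1 [0°–69°] cycloidal, h=19: full span → s += 19 → s = 19.0000
seg 2 [69°–116.9°] uniform, h=16: full span → s += 16 → s = 35.0000
seg 3 [116.9°–240.4°] uniform, h=22: θ=200.4° here. β=83.5, B=123.5. 22·83.5/123.5 = 14.8745 → s = 49.8745
radial distance = base radius + s = 40 + 49.8745 = 89.8745

89.8745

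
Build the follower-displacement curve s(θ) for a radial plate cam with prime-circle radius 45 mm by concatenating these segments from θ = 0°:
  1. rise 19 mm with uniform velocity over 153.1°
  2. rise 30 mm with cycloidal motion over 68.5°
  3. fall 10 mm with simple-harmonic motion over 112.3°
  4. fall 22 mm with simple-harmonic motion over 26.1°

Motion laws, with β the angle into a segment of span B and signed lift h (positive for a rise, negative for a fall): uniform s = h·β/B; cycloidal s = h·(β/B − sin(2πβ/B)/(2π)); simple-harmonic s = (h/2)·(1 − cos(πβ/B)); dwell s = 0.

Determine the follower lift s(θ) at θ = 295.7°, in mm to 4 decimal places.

seg 1 [0°–153.1°] uniform, h=19: full span → s += 19 → s = 19.0000
seg 2 [153.1°–221.6°] cycloidal, h=30: full span → s += 30 → s = 49.0000
seg 3 [221.6°–333.9°] simple-harmonic, h=-10: θ=295.7° here. β=74.1, B=112.3. -10/2·(1 − cos(π·0.6598)) = -7.4066 → s = 41.5934

41.5934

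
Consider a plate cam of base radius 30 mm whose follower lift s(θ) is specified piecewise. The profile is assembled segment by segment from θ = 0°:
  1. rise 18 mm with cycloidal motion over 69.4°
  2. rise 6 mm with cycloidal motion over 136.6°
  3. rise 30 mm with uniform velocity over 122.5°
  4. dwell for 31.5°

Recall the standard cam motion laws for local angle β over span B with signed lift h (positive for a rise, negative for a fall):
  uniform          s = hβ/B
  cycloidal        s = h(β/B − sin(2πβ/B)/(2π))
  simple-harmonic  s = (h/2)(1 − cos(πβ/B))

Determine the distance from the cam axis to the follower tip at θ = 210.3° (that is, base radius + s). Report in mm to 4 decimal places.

seg 1 [0°–69.4°] cycloidal, h=18: full span → s += 18 → s = 18.0000
seg 2 [69.4°–206°] cycloidal, h=6: full span → s += 6 → s = 24.0000
seg 3 [206°–328.5°] uniform, h=30: θ=210.3° here. β=4.3, B=122.5. 30·4.3/122.5 = 1.0531 → s = 25.0531
radial distance = base radius + s = 30 + 25.0531 = 55.0531

55.0531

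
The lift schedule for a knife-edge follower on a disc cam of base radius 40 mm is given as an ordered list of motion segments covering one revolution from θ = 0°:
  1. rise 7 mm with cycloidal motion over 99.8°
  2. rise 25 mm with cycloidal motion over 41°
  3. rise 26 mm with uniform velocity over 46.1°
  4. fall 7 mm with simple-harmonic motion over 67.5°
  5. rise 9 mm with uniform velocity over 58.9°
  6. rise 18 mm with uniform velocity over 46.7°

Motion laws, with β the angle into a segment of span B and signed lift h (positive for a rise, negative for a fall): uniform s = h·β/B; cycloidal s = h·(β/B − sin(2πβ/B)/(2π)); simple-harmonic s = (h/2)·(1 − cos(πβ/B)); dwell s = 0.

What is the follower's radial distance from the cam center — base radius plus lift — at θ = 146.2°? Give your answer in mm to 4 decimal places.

seg 1 [0°–99.8°] cycloidal, h=7: full span → s += 7 → s = 7.0000
seg 2 [99.8°–140.8°] cycloidal, h=25: full span → s += 25 → s = 32.0000
seg 3 [140.8°–186.9°] uniform, h=26: θ=146.2° here. β=5.4, B=46.1. 26·5.4/46.1 = 3.0456 → s = 35.0456
radial distance = base radius + s = 40 + 35.0456 = 75.0456

75.0456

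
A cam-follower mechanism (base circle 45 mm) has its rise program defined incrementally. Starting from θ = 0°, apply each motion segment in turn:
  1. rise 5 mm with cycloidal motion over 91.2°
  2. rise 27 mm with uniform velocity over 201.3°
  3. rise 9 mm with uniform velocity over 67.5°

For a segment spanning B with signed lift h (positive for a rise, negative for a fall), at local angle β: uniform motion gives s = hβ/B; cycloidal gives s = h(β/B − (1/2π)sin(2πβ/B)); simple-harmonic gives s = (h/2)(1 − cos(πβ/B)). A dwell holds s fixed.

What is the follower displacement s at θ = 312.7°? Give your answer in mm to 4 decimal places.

seg 1 [0°–91.2°] cycloidal, h=5: full span → s += 5 → s = 5.0000
seg 2 [91.2°–292.5°] uniform, h=27: full span → s += 27 → s = 32.0000
seg 3 [292.5°–360°] uniform, h=9: θ=312.7° here. β=20.2, B=67.5. 9·20.2/67.5 = 2.6933 → s = 34.6933

34.6933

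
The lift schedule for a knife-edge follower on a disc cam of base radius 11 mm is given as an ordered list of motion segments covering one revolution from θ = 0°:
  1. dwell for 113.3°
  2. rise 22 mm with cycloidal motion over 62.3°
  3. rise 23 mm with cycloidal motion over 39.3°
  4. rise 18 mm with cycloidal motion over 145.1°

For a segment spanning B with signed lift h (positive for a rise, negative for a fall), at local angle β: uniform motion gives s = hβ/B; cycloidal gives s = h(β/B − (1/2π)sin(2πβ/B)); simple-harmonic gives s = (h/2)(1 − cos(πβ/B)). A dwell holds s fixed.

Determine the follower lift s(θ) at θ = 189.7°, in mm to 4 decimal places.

seg 1 [0°–113.3°] dwell: s stays 0.0000
seg 2 [113.3°–175.6°] cycloidal, h=22: full span → s += 22 → s = 22.0000
seg 3 [175.6°–214.9°] cycloidal, h=23: θ=189.7° here. β=14.1, B=39.3. 23·(0.3588 − sin(2π·0.3588)/(2π)) = 5.4136 → s = 27.4136

27.4136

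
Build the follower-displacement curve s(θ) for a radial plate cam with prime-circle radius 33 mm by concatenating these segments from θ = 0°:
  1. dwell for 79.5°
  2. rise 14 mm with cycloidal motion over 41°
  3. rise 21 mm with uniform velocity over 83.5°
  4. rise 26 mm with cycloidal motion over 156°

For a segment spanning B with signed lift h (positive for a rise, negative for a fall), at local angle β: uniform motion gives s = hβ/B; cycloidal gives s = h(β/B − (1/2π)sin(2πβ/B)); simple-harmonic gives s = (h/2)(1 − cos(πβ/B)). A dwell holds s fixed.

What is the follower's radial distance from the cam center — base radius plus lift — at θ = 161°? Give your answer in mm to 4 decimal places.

seg 1 [0°–79.5°] dwell: s stays 0.0000
seg 2 [79.5°–120.5°] cycloidal, h=14: full span → s += 14 → s = 14.0000
seg 3 [120.5°–204°] uniform, h=21: θ=161° here. β=40.5, B=83.5. 21·40.5/83.5 = 10.1856 → s = 24.1856
radial distance = base radius + s = 33 + 24.1856 = 57.1856

57.1856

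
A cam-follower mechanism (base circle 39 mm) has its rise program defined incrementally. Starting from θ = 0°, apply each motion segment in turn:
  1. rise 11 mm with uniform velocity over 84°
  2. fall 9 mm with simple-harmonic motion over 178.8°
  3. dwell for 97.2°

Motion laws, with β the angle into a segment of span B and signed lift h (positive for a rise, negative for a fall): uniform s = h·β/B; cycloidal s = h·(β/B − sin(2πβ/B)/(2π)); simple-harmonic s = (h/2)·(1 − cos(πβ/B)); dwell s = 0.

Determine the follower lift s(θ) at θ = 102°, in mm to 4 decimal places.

seg 1 [0°–84°] uniform, h=11: full span → s += 11 → s = 11.0000
seg 2 [84°–262.8°] simple-harmonic, h=-9: θ=102° here. β=18, B=178.8. -9/2·(1 − cos(π·0.1007)) = -0.2232 → s = 10.7768

10.7768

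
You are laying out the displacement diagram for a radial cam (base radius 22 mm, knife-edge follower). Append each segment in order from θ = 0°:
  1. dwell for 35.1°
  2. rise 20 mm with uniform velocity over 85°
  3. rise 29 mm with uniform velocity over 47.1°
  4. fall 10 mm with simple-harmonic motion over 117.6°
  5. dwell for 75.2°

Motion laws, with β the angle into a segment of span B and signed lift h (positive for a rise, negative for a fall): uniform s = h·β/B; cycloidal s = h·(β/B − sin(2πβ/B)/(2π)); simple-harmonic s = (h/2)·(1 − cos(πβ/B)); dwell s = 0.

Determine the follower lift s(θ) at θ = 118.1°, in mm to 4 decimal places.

seg 1 [0°–35.1°] dwell: s stays 0.0000
seg 2 [35.1°–120.1°] uniform, h=20: θ=118.1° here. β=83, B=85. 20·83/85 = 19.5294 → s = 19.5294

19.5294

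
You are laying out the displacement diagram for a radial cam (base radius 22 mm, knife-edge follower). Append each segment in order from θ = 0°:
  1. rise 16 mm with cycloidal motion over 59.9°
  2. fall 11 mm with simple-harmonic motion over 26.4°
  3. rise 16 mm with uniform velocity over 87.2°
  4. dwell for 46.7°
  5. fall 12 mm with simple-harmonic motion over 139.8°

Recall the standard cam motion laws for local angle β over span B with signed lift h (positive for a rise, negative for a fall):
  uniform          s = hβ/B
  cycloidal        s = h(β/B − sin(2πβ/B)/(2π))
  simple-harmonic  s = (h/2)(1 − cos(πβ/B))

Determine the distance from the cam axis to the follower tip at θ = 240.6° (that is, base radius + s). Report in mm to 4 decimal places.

seg 1 [0°–59.9°] cycloidal, h=16: full span → s += 16 → s = 16.0000
seg 2 [59.9°–86.3°] simple-harmonic, h=-11: full span → s += -11 → s = 5.0000
seg 3 [86.3°–173.5°] uniform, h=16: full span → s += 16 → s = 21.0000
seg 4 [173.5°–220.2°] dwell: s stays 21.0000
seg 5 [220.2°–360°] simple-harmonic, h=-12: θ=240.6° here. β=20.4, B=139.8. -12/2·(1 − cos(π·0.1459)) = -0.6195 → s = 20.3805
radial distance = base radius + s = 22 + 20.3805 = 42.3805

42.3805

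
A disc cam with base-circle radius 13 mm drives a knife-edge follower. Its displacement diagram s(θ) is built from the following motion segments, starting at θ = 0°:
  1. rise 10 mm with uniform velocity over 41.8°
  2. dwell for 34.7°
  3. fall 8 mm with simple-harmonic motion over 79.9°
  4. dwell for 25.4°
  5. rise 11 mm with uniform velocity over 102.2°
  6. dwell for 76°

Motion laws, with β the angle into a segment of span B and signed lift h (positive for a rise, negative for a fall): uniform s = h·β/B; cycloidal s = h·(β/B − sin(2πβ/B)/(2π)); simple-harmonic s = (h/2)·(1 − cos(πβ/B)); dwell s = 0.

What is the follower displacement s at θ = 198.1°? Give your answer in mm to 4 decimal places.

seg 1 [0°–41.8°] uniform, h=10: full span → s += 10 → s = 10.0000
seg 2 [41.8°–76.5°] dwell: s stays 10.0000
seg 3 [76.5°–156.4°] simple-harmonic, h=-8: full span → s += -8 → s = 2.0000
seg 4 [156.4°–181.8°] dwell: s stays 2.0000
seg 5 [181.8°–284°] uniform, h=11: θ=198.1° here. β=16.3, B=102.2. 11·16.3/102.2 = 1.7544 → s = 3.7544

3.7544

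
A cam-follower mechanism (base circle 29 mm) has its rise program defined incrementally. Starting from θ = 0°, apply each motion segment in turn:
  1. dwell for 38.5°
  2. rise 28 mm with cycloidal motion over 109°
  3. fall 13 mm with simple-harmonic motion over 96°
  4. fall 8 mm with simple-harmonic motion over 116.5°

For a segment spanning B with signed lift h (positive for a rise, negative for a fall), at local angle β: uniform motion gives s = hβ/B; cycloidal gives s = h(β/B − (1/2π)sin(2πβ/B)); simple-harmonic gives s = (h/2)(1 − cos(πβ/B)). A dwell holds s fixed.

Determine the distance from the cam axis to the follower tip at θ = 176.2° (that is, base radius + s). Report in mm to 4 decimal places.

seg 1 [0°–38.5°] dwell: s stays 0.0000
seg 2 [38.5°–147.5°] cycloidal, h=28: full span → s += 28 → s = 28.0000
seg 3 [147.5°–243.5°] simple-harmonic, h=-13: θ=176.2° here. β=28.7, B=96. -13/2·(1 − cos(π·0.2990)) = -2.6622 → s = 25.3378
radial distance = base radius + s = 29 + 25.3378 = 54.3378

54.3378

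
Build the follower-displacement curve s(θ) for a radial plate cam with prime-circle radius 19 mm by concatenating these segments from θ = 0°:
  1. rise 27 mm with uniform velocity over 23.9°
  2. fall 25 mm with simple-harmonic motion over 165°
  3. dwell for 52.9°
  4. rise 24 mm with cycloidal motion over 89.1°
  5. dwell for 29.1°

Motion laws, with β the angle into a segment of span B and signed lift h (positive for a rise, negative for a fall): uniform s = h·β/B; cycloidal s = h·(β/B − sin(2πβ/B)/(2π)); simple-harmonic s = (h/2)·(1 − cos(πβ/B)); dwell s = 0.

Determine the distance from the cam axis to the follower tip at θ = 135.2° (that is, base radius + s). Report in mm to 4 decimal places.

seg 1 [0°–23.9°] uniform, h=27: full span → s += 27 → s = 27.0000
seg 2 [23.9°–188.9°] simple-harmonic, h=-25: θ=135.2° here. β=111.3, B=165. -25/2·(1 − cos(π·0.6745)) = -19.0160 → s = 7.9840
radial distance = base radius + s = 19 + 7.9840 = 26.9840

26.9840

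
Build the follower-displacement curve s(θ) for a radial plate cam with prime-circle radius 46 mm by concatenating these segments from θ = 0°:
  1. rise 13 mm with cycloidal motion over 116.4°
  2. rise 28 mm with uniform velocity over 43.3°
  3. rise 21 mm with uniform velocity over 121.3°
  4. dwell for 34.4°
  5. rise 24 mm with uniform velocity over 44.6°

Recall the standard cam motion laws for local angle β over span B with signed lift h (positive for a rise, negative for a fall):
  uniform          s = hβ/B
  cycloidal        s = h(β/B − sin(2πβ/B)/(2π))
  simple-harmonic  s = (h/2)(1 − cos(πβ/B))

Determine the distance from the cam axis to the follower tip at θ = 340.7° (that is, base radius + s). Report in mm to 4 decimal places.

seg 1 [0°–116.4°] cycloidal, h=13: full span → s += 13 → s = 13.0000
seg 2 [116.4°–159.7°] uniform, h=28: full span → s += 28 → s = 41.0000
seg 3 [159.7°–281°] uniform, h=21: full span → s += 21 → s = 62.0000
seg 4 [281°–315.4°] dwell: s stays 62.0000
seg 5 [315.4°–360°] uniform, h=24: θ=340.7° here. β=25.3, B=44.6. 24·25.3/44.6 = 13.6143 → s = 75.6143
radial distance = base radius + s = 46 + 75.6143 = 121.6143

121.6143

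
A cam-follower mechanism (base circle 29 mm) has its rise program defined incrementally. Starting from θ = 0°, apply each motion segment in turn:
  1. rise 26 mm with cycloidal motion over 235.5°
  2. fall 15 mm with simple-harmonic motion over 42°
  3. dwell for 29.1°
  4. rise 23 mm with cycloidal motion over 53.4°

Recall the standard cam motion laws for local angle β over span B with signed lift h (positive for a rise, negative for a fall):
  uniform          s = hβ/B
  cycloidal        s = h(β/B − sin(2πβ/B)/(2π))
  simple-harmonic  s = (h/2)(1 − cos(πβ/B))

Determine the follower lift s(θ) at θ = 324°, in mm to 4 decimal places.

seg 1 [0°–235.5°] cycloidal, h=26: full span → s += 26 → s = 26.0000
seg 2 [235.5°–277.5°] simple-harmonic, h=-15: full span → s += -15 → s = 11.0000
seg 3 [277.5°–306.6°] dwell: s stays 11.0000
seg 4 [306.6°–360°] cycloidal, h=23: θ=324° here. β=17.4, B=53.4. 23·(0.3258 − sin(2π·0.3258)/(2π)) = 4.2416 → s = 15.2416

15.2416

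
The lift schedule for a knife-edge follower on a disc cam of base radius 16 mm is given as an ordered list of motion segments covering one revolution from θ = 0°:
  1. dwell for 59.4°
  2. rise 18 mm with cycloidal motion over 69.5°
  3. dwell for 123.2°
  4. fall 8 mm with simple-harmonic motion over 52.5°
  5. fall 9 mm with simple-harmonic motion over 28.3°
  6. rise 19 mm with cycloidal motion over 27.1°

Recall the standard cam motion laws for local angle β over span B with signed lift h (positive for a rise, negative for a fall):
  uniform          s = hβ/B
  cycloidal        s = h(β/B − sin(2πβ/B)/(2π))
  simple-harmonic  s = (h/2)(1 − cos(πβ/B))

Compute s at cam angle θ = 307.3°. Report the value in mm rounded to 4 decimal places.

seg 1 [0°–59.4°] dwell: s stays 0.0000
seg 2 [59.4°–128.9°] cycloidal, h=18: full span → s += 18 → s = 18.0000
seg 3 [128.9°–252.1°] dwell: s stays 18.0000
seg 4 [252.1°–304.6°] simple-harmonic, h=-8: full span → s += -8 → s = 10.0000
seg 5 [304.6°–332.9°] simple-harmonic, h=-9: θ=307.3° here. β=2.7, B=28.3. -9/2·(1 − cos(π·0.0954)) = -0.2006 → s = 9.7994

9.7994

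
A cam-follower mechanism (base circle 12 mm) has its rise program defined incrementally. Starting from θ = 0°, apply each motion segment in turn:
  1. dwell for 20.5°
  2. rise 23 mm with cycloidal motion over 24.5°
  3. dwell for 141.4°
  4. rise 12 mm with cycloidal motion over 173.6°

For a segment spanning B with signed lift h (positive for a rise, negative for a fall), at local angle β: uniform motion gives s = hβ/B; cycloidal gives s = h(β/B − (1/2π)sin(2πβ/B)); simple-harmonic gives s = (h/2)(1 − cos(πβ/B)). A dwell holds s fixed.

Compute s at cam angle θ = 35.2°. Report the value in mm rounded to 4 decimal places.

seg 1 [0°–20.5°] dwell: s stays 0.0000
seg 2 [20.5°–45°] cycloidal, h=23: θ=35.2° here. β=14.7, B=24.5. 23·(0.6000 − sin(2π·0.6000)/(2π)) = 15.9516 → s = 15.9516

15.9516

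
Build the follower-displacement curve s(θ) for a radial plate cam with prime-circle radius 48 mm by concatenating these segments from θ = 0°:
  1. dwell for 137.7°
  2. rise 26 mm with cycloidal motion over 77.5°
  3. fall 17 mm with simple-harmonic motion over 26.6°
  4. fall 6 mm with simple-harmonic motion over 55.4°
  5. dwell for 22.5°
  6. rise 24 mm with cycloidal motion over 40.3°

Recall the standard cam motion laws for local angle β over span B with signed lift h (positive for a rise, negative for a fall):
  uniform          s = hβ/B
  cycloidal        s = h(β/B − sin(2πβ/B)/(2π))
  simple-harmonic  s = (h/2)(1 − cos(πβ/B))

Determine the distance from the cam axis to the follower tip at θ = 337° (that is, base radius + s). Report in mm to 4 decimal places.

seg 1 [0°–137.7°] dwell: s stays 0.0000
seg 2 [137.7°–215.2°] cycloidal, h=26: full span → s += 26 → s = 26.0000
seg 3 [215.2°–241.8°] simple-harmonic, h=-17: full span → s += -17 → s = 9.0000
seg 4 [241.8°–297.2°] simple-harmonic, h=-6: full span → s += -6 → s = 3.0000
seg 5 [297.2°–319.7°] dwell: s stays 3.0000
seg 6 [319.7°–360°] cycloidal, h=24: θ=337° here. β=17.3, B=40.3. 24·(0.4293 − sin(2π·0.4293)/(2π)) = 8.6608 → s = 11.6608
radial distance = base radius + s = 48 + 11.6608 = 59.6608

59.6608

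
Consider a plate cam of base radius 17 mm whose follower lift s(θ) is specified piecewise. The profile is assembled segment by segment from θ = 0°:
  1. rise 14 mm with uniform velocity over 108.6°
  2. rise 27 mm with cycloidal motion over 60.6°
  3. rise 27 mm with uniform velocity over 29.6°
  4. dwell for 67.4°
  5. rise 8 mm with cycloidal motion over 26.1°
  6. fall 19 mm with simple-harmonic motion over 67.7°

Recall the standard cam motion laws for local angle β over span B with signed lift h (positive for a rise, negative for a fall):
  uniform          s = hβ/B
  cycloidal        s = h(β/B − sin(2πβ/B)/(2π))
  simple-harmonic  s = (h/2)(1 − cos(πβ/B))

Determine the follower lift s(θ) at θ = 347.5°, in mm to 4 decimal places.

seg 1 [0°–108.6°] uniform, h=14: full span → s += 14 → s = 14.0000
seg 2 [108.6°–169.2°] cycloidal, h=27: full span → s += 27 → s = 41.0000
seg 3 [169.2°–198.8°] uniform, h=27: full span → s += 27 → s = 68.0000
seg 4 [198.8°–266.2°] dwell: s stays 68.0000
seg 5 [266.2°–292.3°] cycloidal, h=8: full span → s += 8 → s = 76.0000
seg 6 [292.3°–360°] simple-harmonic, h=-19: θ=347.5° here. β=55.2, B=67.7. -19/2·(1 − cos(π·0.8154)) = -17.4461 → s = 58.5539

58.5539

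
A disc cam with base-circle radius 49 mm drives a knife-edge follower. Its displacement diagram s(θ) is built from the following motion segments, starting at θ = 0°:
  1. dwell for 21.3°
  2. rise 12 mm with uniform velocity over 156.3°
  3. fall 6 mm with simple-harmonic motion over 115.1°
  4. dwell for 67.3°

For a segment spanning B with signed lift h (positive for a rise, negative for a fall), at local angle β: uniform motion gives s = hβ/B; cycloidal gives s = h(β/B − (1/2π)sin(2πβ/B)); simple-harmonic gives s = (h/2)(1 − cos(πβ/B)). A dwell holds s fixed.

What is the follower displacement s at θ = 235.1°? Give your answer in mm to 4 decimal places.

seg 1 [0°–21.3°] dwell: s stays 0.0000
seg 2 [21.3°–177.6°] uniform, h=12: full span → s += 12 → s = 12.0000
seg 3 [177.6°–292.7°] simple-harmonic, h=-6: θ=235.1° here. β=57.5, B=115.1. -6/2·(1 − cos(π·0.4996)) = -2.9959 → s = 9.0041

9.0041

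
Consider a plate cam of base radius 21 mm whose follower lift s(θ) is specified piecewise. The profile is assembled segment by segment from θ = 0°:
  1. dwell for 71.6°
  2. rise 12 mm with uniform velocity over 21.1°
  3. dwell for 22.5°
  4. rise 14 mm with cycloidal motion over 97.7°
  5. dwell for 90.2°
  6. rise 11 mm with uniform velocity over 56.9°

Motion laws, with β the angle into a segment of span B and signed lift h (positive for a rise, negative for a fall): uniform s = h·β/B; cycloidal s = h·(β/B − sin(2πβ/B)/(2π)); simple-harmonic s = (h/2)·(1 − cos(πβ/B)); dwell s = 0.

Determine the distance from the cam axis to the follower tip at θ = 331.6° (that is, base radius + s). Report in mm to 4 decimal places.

seg 1 [0°–71.6°] dwell: s stays 0.0000
seg 2 [71.6°–92.7°] uniform, h=12: full span → s += 12 → s = 12.0000
seg 3 [92.7°–115.2°] dwell: s stays 12.0000
seg 4 [115.2°–212.9°] cycloidal, h=14: full span → s += 14 → s = 26.0000
seg 5 [212.9°–303.1°] dwell: s stays 26.0000
seg 6 [303.1°–360°] uniform, h=11: θ=331.6° here. β=28.5, B=56.9. 11·28.5/56.9 = 5.5097 → s = 31.5097
radial distance = base radius + s = 21 + 31.5097 = 52.5097

52.5097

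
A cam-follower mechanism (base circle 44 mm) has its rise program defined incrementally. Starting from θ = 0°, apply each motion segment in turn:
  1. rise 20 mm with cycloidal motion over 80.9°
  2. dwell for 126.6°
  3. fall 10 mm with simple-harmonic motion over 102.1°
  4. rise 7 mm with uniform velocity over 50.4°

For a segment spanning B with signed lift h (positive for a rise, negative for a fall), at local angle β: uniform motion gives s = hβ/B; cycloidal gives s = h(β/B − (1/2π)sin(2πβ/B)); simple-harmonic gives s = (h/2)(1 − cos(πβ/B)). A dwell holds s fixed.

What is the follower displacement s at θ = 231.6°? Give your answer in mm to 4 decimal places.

seg 1 [0°–80.9°] cycloidal, h=20: full span → s += 20 → s = 20.0000
seg 2 [80.9°–207.5°] dwell: s stays 20.0000
seg 3 [207.5°–309.6°] simple-harmonic, h=-10: θ=231.6° here. β=24.1, B=102.1. -10/2·(1 − cos(π·0.2360)) = -1.3129 → s = 18.6871

18.6871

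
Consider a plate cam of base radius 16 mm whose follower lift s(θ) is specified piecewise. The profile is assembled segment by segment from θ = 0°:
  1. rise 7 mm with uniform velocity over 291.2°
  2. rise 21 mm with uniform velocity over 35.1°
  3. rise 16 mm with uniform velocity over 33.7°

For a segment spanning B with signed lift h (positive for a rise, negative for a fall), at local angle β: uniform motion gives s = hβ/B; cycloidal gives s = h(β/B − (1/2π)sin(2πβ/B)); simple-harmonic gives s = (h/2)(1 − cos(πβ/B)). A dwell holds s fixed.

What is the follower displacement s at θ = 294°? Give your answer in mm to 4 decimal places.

seg 1 [0°–291.2°] uniform, h=7: full span → s += 7 → s = 7.0000
seg 2 [291.2°–326.3°] uniform, h=21: θ=294° here. β=2.8, B=35.1. 21·2.8/35.1 = 1.6752 → s = 8.6752

8.6752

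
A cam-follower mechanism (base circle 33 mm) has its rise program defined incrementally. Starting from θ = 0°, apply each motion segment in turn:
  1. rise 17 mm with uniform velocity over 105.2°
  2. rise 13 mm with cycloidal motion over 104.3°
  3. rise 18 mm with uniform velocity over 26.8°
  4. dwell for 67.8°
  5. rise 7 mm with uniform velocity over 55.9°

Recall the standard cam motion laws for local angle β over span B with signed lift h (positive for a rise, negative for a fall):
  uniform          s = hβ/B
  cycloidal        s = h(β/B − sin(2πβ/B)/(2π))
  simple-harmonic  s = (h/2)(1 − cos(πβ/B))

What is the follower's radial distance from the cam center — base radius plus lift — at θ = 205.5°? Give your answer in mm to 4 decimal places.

seg 1 [0°–105.2°] uniform, h=17: full span → s += 17 → s = 17.0000
seg 2 [105.2°–209.5°] cycloidal, h=13: θ=205.5° here. β=100.3, B=104.3. 13·(0.9616 − sin(2π·0.9616)/(2π)) = 12.9952 → s = 29.9952
radial distance = base radius + s = 33 + 29.9952 = 62.9952

62.9952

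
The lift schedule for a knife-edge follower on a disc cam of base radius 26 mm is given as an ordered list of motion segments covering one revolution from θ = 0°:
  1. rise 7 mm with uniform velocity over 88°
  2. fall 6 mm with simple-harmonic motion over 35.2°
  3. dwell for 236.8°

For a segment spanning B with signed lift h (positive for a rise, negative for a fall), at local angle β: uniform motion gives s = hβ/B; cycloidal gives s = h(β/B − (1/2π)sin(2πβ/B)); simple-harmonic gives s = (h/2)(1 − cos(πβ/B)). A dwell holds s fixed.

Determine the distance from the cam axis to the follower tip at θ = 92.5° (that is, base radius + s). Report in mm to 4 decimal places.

seg 1 [0°–88°] uniform, h=7: full span → s += 7 → s = 7.0000
seg 2 [88°–123.2°] simple-harmonic, h=-6: θ=92.5° here. β=4.5, B=35.2. -6/2·(1 − cos(π·0.1278)) = -0.2387 → s = 6.7613
radial distance = base radius + s = 26 + 6.7613 = 32.7613

32.7613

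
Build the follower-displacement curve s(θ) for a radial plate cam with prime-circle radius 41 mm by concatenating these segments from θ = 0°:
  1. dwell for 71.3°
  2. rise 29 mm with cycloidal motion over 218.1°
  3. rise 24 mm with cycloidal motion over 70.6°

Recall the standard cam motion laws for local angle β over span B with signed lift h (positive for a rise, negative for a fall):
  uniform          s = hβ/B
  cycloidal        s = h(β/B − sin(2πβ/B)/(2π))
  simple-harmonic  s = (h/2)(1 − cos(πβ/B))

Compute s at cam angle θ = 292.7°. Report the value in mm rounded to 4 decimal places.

seg 1 [0°–71.3°] dwell: s stays 0.0000
seg 2 [71.3°–289.4°] cycloidal, h=29: full span → s += 29 → s = 29.0000
seg 3 [289.4°–360°] cycloidal, h=24: θ=292.7° here. β=3.3, B=70.6. 24·(0.0467 − sin(2π·0.0467)/(2π)) = 0.0161 → s = 29.0161

29.0161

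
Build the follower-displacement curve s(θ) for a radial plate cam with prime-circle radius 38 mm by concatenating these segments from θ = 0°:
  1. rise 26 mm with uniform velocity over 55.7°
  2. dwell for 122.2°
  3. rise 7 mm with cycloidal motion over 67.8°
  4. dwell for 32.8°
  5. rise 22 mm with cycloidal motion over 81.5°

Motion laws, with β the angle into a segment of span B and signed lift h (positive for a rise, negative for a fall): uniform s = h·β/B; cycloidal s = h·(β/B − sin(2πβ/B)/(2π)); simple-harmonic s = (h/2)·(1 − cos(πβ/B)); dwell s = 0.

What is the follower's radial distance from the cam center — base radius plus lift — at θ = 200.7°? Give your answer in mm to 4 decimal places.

seg 1 [0°–55.7°] uniform, h=26: full span → s += 26 → s = 26.0000
seg 2 [55.7°–177.9°] dwell: s stays 26.0000
seg 3 [177.9°–245.7°] cycloidal, h=7: θ=200.7° here. β=22.8, B=67.8. 7·(0.3363 − sin(2π·0.3363)/(2π)) = 1.3996 → s = 27.3996
radial distance = base radius + s = 38 + 27.3996 = 65.3996

65.3996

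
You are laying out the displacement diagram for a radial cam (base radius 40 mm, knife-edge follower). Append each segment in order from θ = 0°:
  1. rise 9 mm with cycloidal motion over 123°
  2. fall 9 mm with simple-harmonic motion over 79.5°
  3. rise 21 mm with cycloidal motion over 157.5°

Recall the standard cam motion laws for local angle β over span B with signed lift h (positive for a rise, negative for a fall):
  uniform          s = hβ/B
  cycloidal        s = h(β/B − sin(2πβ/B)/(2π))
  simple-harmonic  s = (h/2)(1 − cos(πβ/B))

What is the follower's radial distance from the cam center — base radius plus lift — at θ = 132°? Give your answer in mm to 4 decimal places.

seg 1 [0°–123°] cycloidal, h=9: full span → s += 9 → s = 9.0000
seg 2 [123°–202.5°] simple-harmonic, h=-9: θ=132° here. β=9, B=79.5. -9/2·(1 − cos(π·0.1132)) = -0.2816 → s = 8.7184
radial distance = base radius + s = 40 + 8.7184 = 48.7184

48.7184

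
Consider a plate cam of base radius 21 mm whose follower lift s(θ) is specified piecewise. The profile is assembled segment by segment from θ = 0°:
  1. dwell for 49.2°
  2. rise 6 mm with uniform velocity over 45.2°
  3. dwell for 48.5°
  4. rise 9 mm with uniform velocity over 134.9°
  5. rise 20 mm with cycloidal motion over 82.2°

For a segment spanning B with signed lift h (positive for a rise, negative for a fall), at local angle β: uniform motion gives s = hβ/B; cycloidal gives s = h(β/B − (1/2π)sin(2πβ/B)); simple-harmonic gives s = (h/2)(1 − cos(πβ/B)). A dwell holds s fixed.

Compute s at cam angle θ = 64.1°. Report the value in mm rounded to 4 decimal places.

seg 1 [0°–49.2°] dwell: s stays 0.0000
seg 2 [49.2°–94.4°] uniform, h=6: θ=64.1° here. β=14.9, B=45.2. 6·14.9/45.2 = 1.9779 → s = 1.9779

1.9779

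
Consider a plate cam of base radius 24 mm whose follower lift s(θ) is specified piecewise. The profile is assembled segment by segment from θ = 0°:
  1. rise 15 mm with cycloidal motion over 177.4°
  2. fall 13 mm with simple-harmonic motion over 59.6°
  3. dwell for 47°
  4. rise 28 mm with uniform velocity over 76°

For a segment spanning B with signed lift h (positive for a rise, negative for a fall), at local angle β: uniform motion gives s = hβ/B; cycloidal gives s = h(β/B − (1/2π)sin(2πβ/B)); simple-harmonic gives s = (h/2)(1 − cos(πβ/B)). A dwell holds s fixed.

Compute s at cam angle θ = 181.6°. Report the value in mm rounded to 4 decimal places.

seg 1 [0°–177.4°] cycloidal, h=15: full span → s += 15 → s = 15.0000
seg 2 [177.4°–237°] simple-harmonic, h=-13: θ=181.6° here. β=4.2, B=59.6. -13/2·(1 − cos(π·0.0705)) = -0.1586 → s = 14.8414

14.8414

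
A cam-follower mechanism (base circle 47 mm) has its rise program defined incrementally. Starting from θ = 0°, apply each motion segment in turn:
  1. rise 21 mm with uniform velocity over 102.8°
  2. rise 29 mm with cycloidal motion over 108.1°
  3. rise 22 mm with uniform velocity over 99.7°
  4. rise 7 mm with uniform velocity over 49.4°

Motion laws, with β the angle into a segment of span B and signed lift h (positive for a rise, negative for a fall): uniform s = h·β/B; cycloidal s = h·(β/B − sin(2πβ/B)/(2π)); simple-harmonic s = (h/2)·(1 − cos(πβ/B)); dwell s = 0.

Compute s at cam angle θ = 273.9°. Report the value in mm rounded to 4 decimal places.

seg 1 [0°–102.8°] uniform, h=21: full span → s += 21 → s = 21.0000
seg 2 [102.8°–210.9°] cycloidal, h=29: full span → s += 29 → s = 50.0000
seg 3 [210.9°–310.6°] uniform, h=22: θ=273.9° here. β=63, B=99.7. 22·63/99.7 = 13.9017 → s = 63.9017

63.9017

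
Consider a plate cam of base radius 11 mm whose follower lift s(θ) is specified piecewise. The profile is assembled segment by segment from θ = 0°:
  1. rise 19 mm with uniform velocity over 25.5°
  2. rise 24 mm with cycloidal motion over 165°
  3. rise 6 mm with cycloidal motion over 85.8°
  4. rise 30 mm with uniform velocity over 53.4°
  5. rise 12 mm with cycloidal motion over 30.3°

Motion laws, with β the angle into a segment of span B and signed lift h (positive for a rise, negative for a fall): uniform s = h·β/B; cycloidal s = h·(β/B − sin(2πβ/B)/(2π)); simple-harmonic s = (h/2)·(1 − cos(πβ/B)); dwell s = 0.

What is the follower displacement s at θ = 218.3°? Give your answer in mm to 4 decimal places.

seg 1 [0°–25.5°] uniform, h=19: full span → s += 19 → s = 19.0000
seg 2 [25.5°–190.5°] cycloidal, h=24: full span → s += 24 → s = 43.0000
seg 3 [190.5°–276.3°] cycloidal, h=6: θ=218.3° here. β=27.8, B=85.8. 6·(0.3240 − sin(2π·0.3240)/(2π)) = 1.0905 → s = 44.0905

44.0905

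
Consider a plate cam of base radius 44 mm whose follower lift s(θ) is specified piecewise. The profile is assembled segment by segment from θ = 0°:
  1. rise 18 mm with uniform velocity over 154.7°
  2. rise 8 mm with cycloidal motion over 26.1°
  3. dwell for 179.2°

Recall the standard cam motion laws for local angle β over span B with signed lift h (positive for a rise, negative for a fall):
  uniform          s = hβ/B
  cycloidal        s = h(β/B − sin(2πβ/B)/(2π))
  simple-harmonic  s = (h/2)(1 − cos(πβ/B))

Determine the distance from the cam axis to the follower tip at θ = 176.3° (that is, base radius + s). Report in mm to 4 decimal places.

seg 1 [0°–154.7°] uniform, h=18: full span → s += 18 → s = 18.0000
seg 2 [154.7°–180.8°] cycloidal, h=8: θ=176.3° here. β=21.6, B=26.1. 8·(0.8276 − sin(2π·0.8276)/(2π)) = 7.7456 → s = 25.7456
radial distance = base radius + s = 44 + 25.7456 = 69.7456

69.7456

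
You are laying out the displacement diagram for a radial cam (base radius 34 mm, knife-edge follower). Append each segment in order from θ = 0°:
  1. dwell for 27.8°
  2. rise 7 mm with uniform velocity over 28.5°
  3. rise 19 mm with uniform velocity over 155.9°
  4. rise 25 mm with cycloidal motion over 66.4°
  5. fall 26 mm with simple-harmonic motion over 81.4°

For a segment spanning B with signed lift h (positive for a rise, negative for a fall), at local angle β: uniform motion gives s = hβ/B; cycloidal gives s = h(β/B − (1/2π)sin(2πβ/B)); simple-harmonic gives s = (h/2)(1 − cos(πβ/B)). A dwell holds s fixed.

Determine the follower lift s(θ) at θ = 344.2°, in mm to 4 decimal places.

seg 1 [0°–27.8°] dwell: s stays 0.0000
seg 2 [27.8°–56.3°] uniform, h=7: full span → s += 7 → s = 7.0000
seg 3 [56.3°–212.2°] uniform, h=19: full span → s += 19 → s = 26.0000
seg 4 [212.2°–278.6°] cycloidal, h=25: full span → s += 25 → s = 51.0000
seg 5 [278.6°–360°] simple-harmonic, h=-26: θ=344.2° here. β=65.6, B=81.4. -26/2·(1 − cos(π·0.8059)) = -23.6570 → s = 27.3430

27.3430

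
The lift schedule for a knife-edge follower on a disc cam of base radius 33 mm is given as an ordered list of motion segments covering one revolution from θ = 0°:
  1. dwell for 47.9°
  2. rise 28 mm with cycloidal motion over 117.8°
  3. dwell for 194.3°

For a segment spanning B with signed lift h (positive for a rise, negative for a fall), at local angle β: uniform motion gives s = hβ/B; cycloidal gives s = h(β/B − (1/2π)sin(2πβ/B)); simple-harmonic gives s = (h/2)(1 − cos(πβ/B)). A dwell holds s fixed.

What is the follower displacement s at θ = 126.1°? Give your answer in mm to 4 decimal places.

seg 1 [0°–47.9°] dwell: s stays 0.0000
seg 2 [47.9°–165.7°] cycloidal, h=28: θ=126.1° here. β=78.2, B=117.8. 28·(0.6638 − sin(2π·0.6638)/(2π)) = 22.4065 → s = 22.4065

22.4065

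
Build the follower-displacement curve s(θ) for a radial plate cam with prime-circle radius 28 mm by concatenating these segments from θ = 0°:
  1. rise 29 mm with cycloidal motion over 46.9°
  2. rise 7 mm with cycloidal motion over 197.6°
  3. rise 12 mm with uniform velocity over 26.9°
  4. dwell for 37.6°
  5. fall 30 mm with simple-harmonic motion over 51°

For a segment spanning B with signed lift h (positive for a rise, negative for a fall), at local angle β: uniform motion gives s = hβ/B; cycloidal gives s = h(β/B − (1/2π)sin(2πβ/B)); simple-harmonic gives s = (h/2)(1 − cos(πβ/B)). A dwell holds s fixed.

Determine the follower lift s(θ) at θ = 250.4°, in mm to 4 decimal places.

seg 1 [0°–46.9°] cycloidal, h=29: full span → s += 29 → s = 29.0000
seg 2 [46.9°–244.5°] cycloidal, h=7: full span → s += 7 → s = 36.0000
seg 3 [244.5°–271.4°] uniform, h=12: θ=250.4° here. β=5.9, B=26.9. 12·5.9/26.9 = 2.6320 → s = 38.6320

38.6320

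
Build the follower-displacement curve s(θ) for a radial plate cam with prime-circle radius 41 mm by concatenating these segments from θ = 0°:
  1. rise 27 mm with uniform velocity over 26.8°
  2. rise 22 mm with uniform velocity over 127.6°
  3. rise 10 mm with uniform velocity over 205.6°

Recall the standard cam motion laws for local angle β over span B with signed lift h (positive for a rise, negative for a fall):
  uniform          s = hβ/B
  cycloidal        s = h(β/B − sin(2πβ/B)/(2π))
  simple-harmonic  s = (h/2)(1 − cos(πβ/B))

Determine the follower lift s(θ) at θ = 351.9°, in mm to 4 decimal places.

seg 1 [0°–26.8°] uniform, h=27: full span → s += 27 → s = 27.0000
seg 2 [26.8°–154.4°] uniform, h=22: full span → s += 22 → s = 49.0000
seg 3 [154.4°–360°] uniform, h=10: θ=351.9° here. β=197.5, B=205.6. 10·197.5/205.6 = 9.6060 → s = 58.6060

58.6060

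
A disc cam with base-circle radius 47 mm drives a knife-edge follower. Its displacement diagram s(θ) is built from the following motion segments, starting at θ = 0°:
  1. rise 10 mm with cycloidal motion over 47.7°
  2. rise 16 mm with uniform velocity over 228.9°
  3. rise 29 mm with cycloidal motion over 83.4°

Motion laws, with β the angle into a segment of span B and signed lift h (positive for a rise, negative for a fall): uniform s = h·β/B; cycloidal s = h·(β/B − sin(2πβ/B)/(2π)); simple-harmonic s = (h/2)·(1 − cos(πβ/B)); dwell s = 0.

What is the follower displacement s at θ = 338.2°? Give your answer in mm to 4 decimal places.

seg 1 [0°–47.7°] cycloidal, h=10: full span → s += 10 → s = 10.0000
seg 2 [47.7°–276.6°] uniform, h=16: full span → s += 16 → s = 26.0000
seg 3 [276.6°–360°] cycloidal, h=29: θ=338.2° here. β=61.6, B=83.4. 29·(0.7386 − sin(2π·0.7386)/(2π)) = 26.0233 → s = 52.0233

52.0233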